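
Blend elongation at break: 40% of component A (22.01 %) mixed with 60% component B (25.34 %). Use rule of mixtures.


Formula: Blend property = (fraction_A * property_A) + (fraction_B * property_B)
Step 1: Contribution A = 40/100 * 22.01 % = 8.804 %
Step 2: Contribution B = 60/100 * 25.34 % = 15.204 %
Step 3: Blend elongation at break = 8.804 + 15.204 = 24.008 %

24.008 %


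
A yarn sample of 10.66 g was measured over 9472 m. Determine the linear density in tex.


Formula: Tex = (mass_g / length_m) * 1000
Substituting: Tex = (10.66 / 9472) * 1000
Intermediate: 10.66 / 9472 = 0.00112542 g/m
Tex = 0.00112542 * 1000 = 1.13 tex

1.13 tex


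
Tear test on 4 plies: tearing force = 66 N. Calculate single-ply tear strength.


Formula: Per-ply strength = Total force / Number of plies
Per-ply = 66 N / 4
Per-ply = 16.5 N

16.5 N


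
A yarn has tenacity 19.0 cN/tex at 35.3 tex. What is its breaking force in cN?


Formula: Breaking force = Tenacity * Linear density
F = 19.0 cN/tex * 35.3 tex
F = 670.70 cN

670.70 cN


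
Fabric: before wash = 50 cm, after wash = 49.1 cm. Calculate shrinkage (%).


Formula: Shrinkage% = ((L_before - L_after) / L_before) * 100
Step 1: Shrinkage = 50 - 49.1 = 0.9 cm
Step 2: Shrinkage% = (0.9 / 50) * 100
Step 3: Shrinkage% = 0.018 * 100 = 1.8%

1.8%


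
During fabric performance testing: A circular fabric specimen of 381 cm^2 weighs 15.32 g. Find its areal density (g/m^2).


Formula: GSM = mass_g / area_m2
Step 1: Convert area: 381 cm^2 = 381 / 10000 = 0.0381 m^2
Step 2: GSM = 15.32 g / 0.0381 m^2 = 402.1 g/m^2

402.1 g/m^2


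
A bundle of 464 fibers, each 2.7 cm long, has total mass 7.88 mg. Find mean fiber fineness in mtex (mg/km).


Formula: fineness (mtex) = mass (mg) / total length (km) = (mass_mg / total_length_m) * 1000
Step 1: Convert fiber length: 2.7 cm = 0.027 m
Step 2: Total fiber length = 464 * 0.027 = 12.528 m
Step 3: Linear density = 7.88 mg / 12.528 m = 0.6290 mg/m
Step 4: fineness = 0.6290 * 1000 = 629.0 mtex

629.0 mtex


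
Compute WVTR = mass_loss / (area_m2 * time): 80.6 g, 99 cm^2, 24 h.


Formula: WVTR = mass_loss / (area * time)
Step 1: Convert area: 99 cm^2 = 0.0099 m^2
Step 2: WVTR = 80.6 g / (0.0099 m^2 * 24 h)
Step 3: WVTR = 80.6 / 0.2376 = 339.2 g/m^2/h

339.2 g/m^2/h


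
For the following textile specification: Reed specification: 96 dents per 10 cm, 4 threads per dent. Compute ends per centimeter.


Formula: EPC = (dents per 10 cm * ends per dent) / 10
Step 1: Total ends per 10 cm = 96 * 4 = 384
Step 2: EPC = 384 / 10 = 38.4 ends/cm

38.4 ends/cm


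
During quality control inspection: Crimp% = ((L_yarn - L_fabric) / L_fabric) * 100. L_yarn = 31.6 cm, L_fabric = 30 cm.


Formula: Crimp% = ((L_yarn - L_fabric) / L_fabric) * 100
Step 1: Extension = 31.6 - 30 = 1.6 cm
Step 2: Crimp% = (1.6 / 30) * 100
Step 3: Crimp% = 0.053333 * 100 = 5.3333% ≈ 5.3%

5.3%


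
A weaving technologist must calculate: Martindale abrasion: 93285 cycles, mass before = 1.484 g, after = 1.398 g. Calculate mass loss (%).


Formula: Mass loss% = ((m_before - m_after) / m_before) * 100
Step 1: Mass loss = 1.484 - 1.398 = 0.086 g
Step 2: Ratio = 0.086 / 1.484 = 0.0579515
Step 3: Mass loss% = 0.0579515 * 100 = 5.79515% ≈ 5.80%

5.80%


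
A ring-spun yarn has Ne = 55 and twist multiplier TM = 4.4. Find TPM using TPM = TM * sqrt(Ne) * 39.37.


Formula: TPM = TM * sqrt(Ne) * 39.37
Step 1: sqrt(Ne) = sqrt(55) = 7.4162
Step 2: TM * sqrt(Ne) = 4.4 * 7.4162 = 32.6313
Step 3: TPM = 32.6313 * 39.37 = 1285 twists/m

1285 twists/m


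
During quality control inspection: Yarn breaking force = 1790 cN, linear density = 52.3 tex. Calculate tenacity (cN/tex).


Formula: Tenacity = Breaking force / Linear density
Tenacity = 1790 cN / 52.3 tex
Tenacity = 34.23 cN/tex

34.23 cN/tex


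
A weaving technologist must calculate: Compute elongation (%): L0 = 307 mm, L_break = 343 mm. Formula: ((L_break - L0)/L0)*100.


Formula: Elongation (%) = ((L_break - L0) / L0) * 100
Step 1: Extension = 343 - 307 = 36 mm
Step 2: Elongation = (36 / 307) * 100
Step 3: Elongation = 0.117264 * 100 = 11.7264% ≈ 11.7%

11.7%


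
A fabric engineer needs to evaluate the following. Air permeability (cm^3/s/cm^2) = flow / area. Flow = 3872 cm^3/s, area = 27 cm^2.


Formula: Air Permeability = Airflow / Test Area
AP = 3872 cm^3/s / 27 cm^2
AP = 143.4 cm^3/s/cm^2

143.4 cm^3/s/cm^2


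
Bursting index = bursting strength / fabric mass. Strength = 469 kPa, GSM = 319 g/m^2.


Formula: Bursting Index = Bursting Strength / Fabric GSM
BI = 469 kPa / 319 g/m^2
BI = 1.470 kPa/(g/m^2)

1.470 kPa/(g/m^2)


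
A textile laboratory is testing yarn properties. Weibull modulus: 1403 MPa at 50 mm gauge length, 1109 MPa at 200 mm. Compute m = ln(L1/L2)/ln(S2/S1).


Formula: m = ln(L1/L2) / ln(S2/S1)
Step 1: ln(L1/L2) = ln(50/200) = -1.38629
Step 2: S2/S1 = 1109/1403 = 0.79045
Step 3: ln(S2/S1) = ln(0.79045) = -0.23515
Step 4: m = -1.38629 / -0.23515 = 5.90

5.90 (Weibull m)


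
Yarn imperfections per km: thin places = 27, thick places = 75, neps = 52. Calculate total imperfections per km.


Formula: Total = thin places + thick places + neps
Total = 27 + 75 + 52
Total = 154 imperfections/km

154 imperfections/km


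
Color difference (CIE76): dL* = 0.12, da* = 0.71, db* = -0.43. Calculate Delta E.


Formula: Delta E = sqrt(dL*^2 + da*^2 + db*^2)
Step 1: dL*^2 = 0.12^2 = 0.0144
Step 2: da*^2 = 0.71^2 = 0.5041
Step 3: db*^2 = (-0.43)^2 = 0.1849
Step 4: Sum = 0.0144 + 0.5041 + 0.1849 = 0.7034
Step 5: Delta E = sqrt(0.7034) = 0.84

0.84 Delta E


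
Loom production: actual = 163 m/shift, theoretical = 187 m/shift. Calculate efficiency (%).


Formula: Efficiency% = (Actual output / Theoretical output) * 100
Efficiency% = (163 / 187) * 100
Efficiency% = 0.871658 * 100 = 87.1658% ≈ 87.2%

87.2%


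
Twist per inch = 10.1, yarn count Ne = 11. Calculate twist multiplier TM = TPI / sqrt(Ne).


Formula: TM = TPI / sqrt(Ne)
Step 1: sqrt(Ne) = sqrt(11) = 3.3166
Step 2: TM = 10.1 / 3.3166 = 3.05

3.05 TM


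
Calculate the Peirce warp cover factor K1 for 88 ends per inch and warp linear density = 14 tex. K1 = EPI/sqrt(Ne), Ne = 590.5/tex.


Formula: K1 = EPI / sqrt(Ne), with Ne = 590.5 / tex_warp
Step 1: Ne = 590.5 / 14 = 42.179
Step 2: sqrt(Ne) = sqrt(42.179) = 6.4945
Step 3: K1 = 88 / 6.4945 = 13.5

13.5


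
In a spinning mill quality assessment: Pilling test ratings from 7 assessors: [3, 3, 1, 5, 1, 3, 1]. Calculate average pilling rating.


Formula: Mean = sum / count
Sum = 3 + 3 + 1 + 5 + 1 + 3 + 1 = 17
Mean = 17 / 7 = 2.4

2.4


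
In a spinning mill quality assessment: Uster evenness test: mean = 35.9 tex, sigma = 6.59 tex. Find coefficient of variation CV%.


Formula: CV% = (standard deviation / mean) * 100
Step 1: Ratio = 6.59 / 35.9 = 0.183565
Step 2: CV% = 0.183565 * 100 = 18.3565% ≈ 18.4%

18.4%


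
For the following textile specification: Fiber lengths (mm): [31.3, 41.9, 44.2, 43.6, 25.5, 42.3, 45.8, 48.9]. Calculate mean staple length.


Formula: Mean = sum of lengths / count
Sum = 31.3 + 41.9 + 44.2 + 43.6 + 25.5 + 42.3 + 45.8 + 48.9
Sum = 323.5 mm
Mean = 323.5 / 8 = 40.44 mm

40.44 mm


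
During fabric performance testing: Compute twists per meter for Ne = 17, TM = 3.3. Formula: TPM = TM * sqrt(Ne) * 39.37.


Formula: TPM = TM * sqrt(Ne) * 39.37
Step 1: sqrt(Ne) = sqrt(17) = 4.1231
Step 2: TM * sqrt(Ne) = 3.3 * 4.1231 = 13.6062
Step 3: TPM = 13.6062 * 39.37 = 536 twists/m

536 twists/m


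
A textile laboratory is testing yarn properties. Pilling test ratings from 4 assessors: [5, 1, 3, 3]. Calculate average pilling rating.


Formula: Mean = sum / count
Sum = 5 + 1 + 3 + 3 = 12
Mean = 12 / 4 = 3.0

3.0


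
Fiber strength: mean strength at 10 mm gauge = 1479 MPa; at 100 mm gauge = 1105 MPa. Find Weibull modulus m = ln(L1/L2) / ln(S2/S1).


Formula: m = ln(L1/L2) / ln(S2/S1)
Step 1: ln(L1/L2) = ln(10/100) = -2.30259
Step 2: S2/S1 = 1105/1479 = 0.74713
Step 3: ln(S2/S1) = ln(0.74713) = -0.29152
Step 4: m = -2.30259 / -0.29152 = 7.90

7.90 (Weibull m)


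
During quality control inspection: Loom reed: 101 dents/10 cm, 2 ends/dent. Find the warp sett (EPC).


Formula: EPC = (dents per 10 cm * ends per dent) / 10
Step 1: Total ends per 10 cm = 101 * 2 = 202
Step 2: EPC = 202 / 10 = 20.2 ends/cm

20.2 ends/cm


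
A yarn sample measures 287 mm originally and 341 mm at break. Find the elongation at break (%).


Formula: Elongation (%) = ((L_break - L0) / L0) * 100
Step 1: Extension = 341 - 287 = 54 mm
Step 2: Elongation = (54 / 287) * 100
Step 3: Elongation = 0.188153 * 100 = 18.8153% ≈ 18.8%

18.8%


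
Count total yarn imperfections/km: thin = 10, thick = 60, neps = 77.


Formula: Total = thin places + thick places + neps
Total = 10 + 60 + 77
Total = 147 imperfections/km

147 imperfections/km


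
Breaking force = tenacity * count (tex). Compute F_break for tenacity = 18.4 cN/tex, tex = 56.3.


Formula: Breaking force = Tenacity * Linear density
F = 18.4 cN/tex * 56.3 tex
F = 1035.92 cN

1035.92 cN


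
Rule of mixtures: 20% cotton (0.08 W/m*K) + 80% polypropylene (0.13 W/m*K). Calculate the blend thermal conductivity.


Formula: Blend property = (fraction_A * property_A) + (fraction_B * property_B)
Step 1: Contribution A = 20/100 * 0.08 W/m*K = 0.016 W/m*K
Step 2: Contribution B = 80/100 * 0.13 W/m*K = 0.104 W/m*K
Step 3: Blend thermal conductivity = 0.016 + 0.104 = 0.12 W/m*K

0.12 W/m*K


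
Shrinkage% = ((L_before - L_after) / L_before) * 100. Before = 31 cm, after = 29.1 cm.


Formula: Shrinkage% = ((L_before - L_after) / L_before) * 100
Step 1: Shrinkage = 31 - 29.1 = 1.9 cm
Step 2: Shrinkage% = (1.9 / 31) * 100
Step 3: Shrinkage% = 0.06129 * 100 = 6.129% ≈ 6.1%

6.1%


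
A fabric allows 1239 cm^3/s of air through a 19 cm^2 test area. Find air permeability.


Formula: Air Permeability = Airflow / Test Area
AP = 1239 cm^3/s / 19 cm^2
AP = 65.2 cm^3/s/cm^2

65.2 cm^3/s/cm^2


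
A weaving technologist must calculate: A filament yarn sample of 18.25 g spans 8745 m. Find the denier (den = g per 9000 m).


Formula: den = (mass_g / length_m) * 9000
Substituting: den = (18.25 / 8745) * 9000
Intermediate: 18.25 / 8745 = 0.00208691 g/m
den = 0.00208691 * 9000 = 18.8 denier

18.8 denier


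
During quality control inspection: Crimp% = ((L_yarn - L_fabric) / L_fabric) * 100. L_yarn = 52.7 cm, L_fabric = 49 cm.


Formula: Crimp% = ((L_yarn - L_fabric) / L_fabric) * 100
Step 1: Extension = 52.7 - 49 = 3.7 cm
Step 2: Crimp% = (3.7 / 49) * 100
Step 3: Crimp% = 0.07551 * 100 = 7.551% ≈ 7.6%

7.6%


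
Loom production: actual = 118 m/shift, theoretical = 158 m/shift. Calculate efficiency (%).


Formula: Efficiency% = (Actual output / Theoretical output) * 100
Efficiency% = (118 / 158) * 100
Efficiency% = 0.746835 * 100 = 74.6835% ≈ 74.7%

74.7%


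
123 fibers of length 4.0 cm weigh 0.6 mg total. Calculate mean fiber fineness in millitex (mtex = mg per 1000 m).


Formula: fineness (mtex) = mass (mg) / total length (km) = (mass_mg / total_length_m) * 1000
Step 1: Convert fiber length: 4.0 cm = 0.04 m
Step 2: Total fiber length = 123 * 0.04 = 4.92 m
Step 3: Linear density = 0.6 mg / 4.92 m = 0.1220 mg/m
Step 4: fineness = 0.1220 * 1000 = 122.0 mtex

122.0 mtex


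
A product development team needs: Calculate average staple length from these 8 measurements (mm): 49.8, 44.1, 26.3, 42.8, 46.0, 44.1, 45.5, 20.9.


Formula: Mean = sum of lengths / count
Sum = 49.8 + 44.1 + 26.3 + 42.8 + 46.0 + 44.1 + 45.5 + 20.9
Sum = 319.5 mm
Mean = 319.5 / 8 = 39.94 mm

39.94 mm


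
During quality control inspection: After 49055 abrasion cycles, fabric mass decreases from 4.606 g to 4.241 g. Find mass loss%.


Formula: Mass loss% = ((m_before - m_after) / m_before) * 100
Step 1: Mass loss = 4.606 - 4.241 = 0.365 g
Step 2: Ratio = 0.365 / 4.606 = 0.0792445
Step 3: Mass loss% = 0.0792445 * 100 = 7.92445% ≈ 7.92%

7.92%


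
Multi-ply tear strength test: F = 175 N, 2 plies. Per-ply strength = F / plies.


Formula: Per-ply strength = Total force / Number of plies
Per-ply = 175 N / 2
Per-ply = 87.5 N

87.5 N


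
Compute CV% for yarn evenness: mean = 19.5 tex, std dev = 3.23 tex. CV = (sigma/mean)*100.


Formula: CV% = (standard deviation / mean) * 100
Step 1: Ratio = 3.23 / 19.5 = 0.165641
Step 2: CV% = 0.165641 * 100 = 16.5641% ≈ 16.6%

16.6%


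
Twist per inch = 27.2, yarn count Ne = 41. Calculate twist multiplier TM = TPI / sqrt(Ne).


Formula: TM = TPI / sqrt(Ne)
Step 1: sqrt(Ne) = sqrt(41) = 6.4031
Step 2: TM = 27.2 / 6.4031 = 4.25

4.25 TM


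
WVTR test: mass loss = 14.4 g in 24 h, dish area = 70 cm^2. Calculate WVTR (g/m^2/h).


Formula: WVTR = mass_loss / (area * time)
Step 1: Convert area: 70 cm^2 = 0.007 m^2
Step 2: WVTR = 14.4 g / (0.007 m^2 * 24 h)
Step 3: WVTR = 14.4 / 0.168 = 85.7 g/m^2/h

85.7 g/m^2/h


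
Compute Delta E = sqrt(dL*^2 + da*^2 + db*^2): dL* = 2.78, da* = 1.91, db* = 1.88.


Formula: Delta E = sqrt(dL*^2 + da*^2 + db*^2)
Step 1: dL*^2 = 2.78^2 = 7.7284
Step 2: da*^2 = 1.91^2 = 3.6481
Step 3: db*^2 = 1.88^2 = 3.5344
Step 4: Sum = 7.7284 + 3.6481 + 3.5344 = 14.9109
Step 5: Delta E = sqrt(14.9109) = 3.86

3.86 Delta E


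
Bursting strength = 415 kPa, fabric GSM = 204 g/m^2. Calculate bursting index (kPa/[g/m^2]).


Formula: Bursting Index = Bursting Strength / Fabric GSM
BI = 415 kPa / 204 g/m^2
BI = 2.034 kPa/(g/m^2)

2.034 kPa/(g/m^2)


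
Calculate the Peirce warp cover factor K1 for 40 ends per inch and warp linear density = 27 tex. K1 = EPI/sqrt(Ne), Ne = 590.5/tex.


Formula: K1 = EPI / sqrt(Ne), with Ne = 590.5 / tex_warp
Step 1: Ne = 590.5 / 27 = 21.87
Step 2: sqrt(Ne) = sqrt(21.87) = 4.6765
Step 3: K1 = 40 / 4.6765 = 8.6

8.6


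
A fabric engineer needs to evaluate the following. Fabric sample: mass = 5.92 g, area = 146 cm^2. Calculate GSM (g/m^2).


Formula: GSM = mass_g / area_m2
Step 1: Convert area: 146 cm^2 = 146 / 10000 = 0.0146 m^2
Step 2: GSM = 5.92 g / 0.0146 m^2 = 405.5 g/m^2

405.5 g/m^2


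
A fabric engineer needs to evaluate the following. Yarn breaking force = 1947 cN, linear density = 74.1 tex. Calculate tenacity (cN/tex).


Formula: Tenacity = Breaking force / Linear density
Tenacity = 1947 cN / 74.1 tex
Tenacity = 26.28 cN/tex

26.28 cN/tex


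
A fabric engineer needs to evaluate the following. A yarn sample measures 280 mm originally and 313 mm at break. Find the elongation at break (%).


Formula: Elongation (%) = ((L_break - L0) / L0) * 100
Step 1: Extension = 313 - 280 = 33 mm
Step 2: Elongation = (33 / 280) * 100
Step 3: Elongation = 0.117857 * 100 = 11.7857% ≈ 11.8%

11.8%


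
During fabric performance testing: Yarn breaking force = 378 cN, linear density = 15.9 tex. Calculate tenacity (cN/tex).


Formula: Tenacity = Breaking force / Linear density
Tenacity = 378 cN / 15.9 tex
Tenacity = 23.77 cN/tex

23.77 cN/tex


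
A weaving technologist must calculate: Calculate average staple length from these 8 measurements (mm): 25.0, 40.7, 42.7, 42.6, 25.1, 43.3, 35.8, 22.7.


Formula: Mean = sum of lengths / count
Sum = 25.0 + 40.7 + 42.7 + 42.6 + 25.1 + 43.3 + 35.8 + 22.7
Sum = 277.9 mm
Mean = 277.9 / 8 = 34.74 mm

34.74 mm


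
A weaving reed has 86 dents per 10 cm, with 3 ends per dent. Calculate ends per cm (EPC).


Formula: EPC = (dents per 10 cm * ends per dent) / 10
Step 1: Total ends per 10 cm = 86 * 3 = 258
Step 2: EPC = 258 / 10 = 25.8 ends/cm

25.8 ends/cm


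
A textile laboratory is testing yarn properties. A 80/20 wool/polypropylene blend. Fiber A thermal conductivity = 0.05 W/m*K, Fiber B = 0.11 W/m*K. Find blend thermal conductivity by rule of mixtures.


Formula: Blend property = (fraction_A * property_A) + (fraction_B * property_B)
Step 1: Contribution A = 80/100 * 0.05 W/m*K = 0.04 W/m*K
Step 2: Contribution B = 20/100 * 0.11 W/m*K = 0.022 W/m*K
Step 3: Blend thermal conductivity = 0.04 + 0.022 = 0.062 W/m*K

0.062 W/m*K


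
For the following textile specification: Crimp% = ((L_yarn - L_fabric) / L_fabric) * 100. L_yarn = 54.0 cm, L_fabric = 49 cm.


Formula: Crimp% = ((L_yarn - L_fabric) / L_fabric) * 100
Step 1: Extension = 54.0 - 49 = 5.0 cm
Step 2: Crimp% = (5.0 / 49) * 100
Step 3: Crimp% = 0.102041 * 100 = 10.2041% ≈ 10.2%

10.2%


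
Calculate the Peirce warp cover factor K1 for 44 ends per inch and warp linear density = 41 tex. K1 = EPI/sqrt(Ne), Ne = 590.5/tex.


Formula: K1 = EPI / sqrt(Ne), with Ne = 590.5 / tex_warp
Step 1: Ne = 590.5 / 41 = 14.402
Step 2: sqrt(Ne) = sqrt(14.402) = 3.795
Step 3: K1 = 44 / 3.795 = 11.6

11.6


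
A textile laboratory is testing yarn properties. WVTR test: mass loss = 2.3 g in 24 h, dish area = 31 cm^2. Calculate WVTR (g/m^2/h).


Formula: WVTR = mass_loss / (area * time)
Step 1: Convert area: 31 cm^2 = 0.0031 m^2
Step 2: WVTR = 2.3 g / (0.0031 m^2 * 24 h)
Step 3: WVTR = 2.3 / 0.0744 = 30.9 g/m^2/h

30.9 g/m^2/h


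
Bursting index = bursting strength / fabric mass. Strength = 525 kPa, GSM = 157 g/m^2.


Formula: Bursting Index = Bursting Strength / Fabric GSM
BI = 525 kPa / 157 g/m^2
BI = 3.344 kPa/(g/m^2)

3.344 kPa/(g/m^2)


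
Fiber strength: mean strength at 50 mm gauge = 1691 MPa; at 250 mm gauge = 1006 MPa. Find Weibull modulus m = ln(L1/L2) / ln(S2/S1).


Formula: m = ln(L1/L2) / ln(S2/S1)
Step 1: ln(L1/L2) = ln(50/250) = -1.60944
Step 2: S2/S1 = 1006/1691 = 0.59491
Step 3: ln(S2/S1) = ln(0.59491) = -0.51935
Step 4: m = -1.60944 / -0.51935 = 3.10

3.10 (Weibull m)


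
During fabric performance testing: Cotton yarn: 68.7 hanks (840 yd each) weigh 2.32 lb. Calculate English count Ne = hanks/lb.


Formula: Ne = hanks / mass_lb
Substituting: Ne = 68.7 / 2.32
Ne = 29.6

29.6 Ne


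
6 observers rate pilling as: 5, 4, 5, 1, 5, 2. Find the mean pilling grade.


Formula: Mean = sum / count
Sum = 5 + 4 + 5 + 1 + 5 + 2 = 22
Mean = 22 / 6 = 3.7

3.7


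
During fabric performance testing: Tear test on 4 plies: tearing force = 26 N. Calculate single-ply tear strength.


Formula: Per-ply strength = Total force / Number of plies
Per-ply = 26 N / 4
Per-ply = 6.5 N

6.5 N


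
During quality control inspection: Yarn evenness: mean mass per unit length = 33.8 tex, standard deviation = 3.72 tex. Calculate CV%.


Formula: CV% = (standard deviation / mean) * 100
Step 1: Ratio = 3.72 / 33.8 = 0.110059
Step 2: CV% = 0.110059 * 100 = 11.0059% ≈ 11.0%

11.0%


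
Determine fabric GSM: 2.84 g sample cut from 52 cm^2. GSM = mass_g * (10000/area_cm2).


Formula: GSM = mass_g / area_m2
Step 1: Convert area: 52 cm^2 = 52 / 10000 = 0.0052 m^2
Step 2: GSM = 2.84 g / 0.0052 m^2 = 546.2 g/m^2

546.2 g/m^2


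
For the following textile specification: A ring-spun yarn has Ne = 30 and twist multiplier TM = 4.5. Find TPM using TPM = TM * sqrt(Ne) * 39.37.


Formula: TPM = TM * sqrt(Ne) * 39.37
Step 1: sqrt(Ne) = sqrt(30) = 5.4772
Step 2: TM * sqrt(Ne) = 4.5 * 5.4772 = 24.6474
Step 3: TPM = 24.6474 * 39.37 = 970 twists/m

970 twists/m


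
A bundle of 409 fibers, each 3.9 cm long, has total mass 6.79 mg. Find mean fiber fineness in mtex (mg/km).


Formula: fineness (mtex) = mass (mg) / total length (km) = (mass_mg / total_length_m) * 1000
Step 1: Convert fiber length: 3.9 cm = 0.039 m
Step 2: Total fiber length = 409 * 0.039 = 15.951 m
Step 3: Linear density = 6.79 mg / 15.951 m = 0.4257 mg/m
Step 4: fineness = 0.4257 * 1000 = 425.7 mtex

425.7 mtex


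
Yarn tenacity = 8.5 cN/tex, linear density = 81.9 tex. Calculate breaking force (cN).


Formula: Breaking force = Tenacity * Linear density
F = 8.5 cN/tex * 81.9 tex
F = 696.15 cN

696.15 cN


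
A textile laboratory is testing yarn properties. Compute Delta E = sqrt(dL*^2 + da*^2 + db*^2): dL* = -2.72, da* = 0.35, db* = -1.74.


Formula: Delta E = sqrt(dL*^2 + da*^2 + db*^2)
Step 1: dL*^2 = (-2.72)^2 = 7.3984
Step 2: da*^2 = 0.35^2 = 0.1225
Step 3: db*^2 = (-1.74)^2 = 3.0276
Step 4: Sum = 7.3984 + 0.1225 + 3.0276 = 10.5485
Step 5: Delta E = sqrt(10.5485) = 3.25

3.25 Delta E


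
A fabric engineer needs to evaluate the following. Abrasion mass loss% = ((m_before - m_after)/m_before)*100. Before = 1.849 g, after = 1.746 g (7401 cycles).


Formula: Mass loss% = ((m_before - m_after) / m_before) * 100
Step 1: Mass loss = 1.849 - 1.746 = 0.103 g
Step 2: Ratio = 0.103 / 1.849 = 0.0557058
Step 3: Mass loss% = 0.0557058 * 100 = 5.57058% ≈ 5.57%

5.57%


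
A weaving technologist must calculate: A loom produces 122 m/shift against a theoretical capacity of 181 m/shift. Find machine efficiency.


Formula: Efficiency% = (Actual output / Theoretical output) * 100
Efficiency% = (122 / 181) * 100
Efficiency% = 0.674033 * 100 = 67.4033% ≈ 67.4%

67.4%


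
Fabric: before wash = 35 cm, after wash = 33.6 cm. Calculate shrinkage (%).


Formula: Shrinkage% = ((L_before - L_after) / L_before) * 100
Step 1: Shrinkage = 35 - 33.6 = 1.4 cm
Step 2: Shrinkage% = (1.4 / 35) * 100
Step 3: Shrinkage% = 0.04 * 100 = 4.0%

4.0%


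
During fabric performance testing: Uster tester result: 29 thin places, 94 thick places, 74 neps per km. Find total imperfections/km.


Formula: Total = thin places + thick places + neps
Total = 29 + 94 + 74
Total = 197 imperfections/km

197 imperfections/km


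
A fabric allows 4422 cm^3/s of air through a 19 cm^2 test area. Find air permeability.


Formula: Air Permeability = Airflow / Test Area
AP = 4422 cm^3/s / 19 cm^2
AP = 232.7 cm^3/s/cm^2

232.7 cm^3/s/cm^2


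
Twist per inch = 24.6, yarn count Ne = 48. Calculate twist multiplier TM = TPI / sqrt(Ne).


Formula: TM = TPI / sqrt(Ne)
Step 1: sqrt(Ne) = sqrt(48) = 6.9282
Step 2: TM = 24.6 / 6.9282 = 3.55

3.55 TM


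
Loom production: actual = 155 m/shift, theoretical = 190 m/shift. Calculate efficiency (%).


Formula: Efficiency% = (Actual output / Theoretical output) * 100
Efficiency% = (155 / 190) * 100
Efficiency% = 0.815789 * 100 = 81.5789% ≈ 81.6%

81.6%


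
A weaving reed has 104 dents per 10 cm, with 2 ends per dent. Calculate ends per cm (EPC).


Formula: EPC = (dents per 10 cm * ends per dent) / 10
Step 1: Total ends per 10 cm = 104 * 2 = 208
Step 2: EPC = 208 / 10 = 20.8 ends/cm

20.8 ends/cm


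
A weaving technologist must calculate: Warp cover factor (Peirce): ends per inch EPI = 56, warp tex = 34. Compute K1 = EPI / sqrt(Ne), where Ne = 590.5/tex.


Formula: K1 = EPI / sqrt(Ne), with Ne = 590.5 / tex_warp
Step 1: Ne = 590.5 / 34 = 17.368
Step 2: sqrt(Ne) = sqrt(17.368) = 4.1675
Step 3: K1 = 56 / 4.1675 = 13.4

13.4


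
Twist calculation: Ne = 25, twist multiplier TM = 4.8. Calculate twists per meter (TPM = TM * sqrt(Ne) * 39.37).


Formula: TPM = TM * sqrt(Ne) * 39.37
Step 1: sqrt(Ne) = sqrt(25) = 5
Step 2: TM * sqrt(Ne) = 4.8 * 5 = 24
Step 3: TPM = 24 * 39.37 = 945 twists/m

945 twists/m


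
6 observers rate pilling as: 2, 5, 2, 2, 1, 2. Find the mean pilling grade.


Formula: Mean = sum / count
Sum = 2 + 5 + 2 + 2 + 1 + 2 = 14
Mean = 14 / 6 = 2.3

2.3


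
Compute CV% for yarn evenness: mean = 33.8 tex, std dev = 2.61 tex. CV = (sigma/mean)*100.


Formula: CV% = (standard deviation / mean) * 100
Step 1: Ratio = 2.61 / 33.8 = 0.077219
Step 2: CV% = 0.077219 * 100 = 7.7219% ≈ 7.7%

7.7%


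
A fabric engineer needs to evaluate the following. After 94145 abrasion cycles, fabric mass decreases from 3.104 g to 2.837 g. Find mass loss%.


Formula: Mass loss% = ((m_before - m_after) / m_before) * 100
Step 1: Mass loss = 3.104 - 2.837 = 0.267 g
Step 2: Ratio = 0.267 / 3.104 = 0.086018
Step 3: Mass loss% = 0.086018 * 100 = 8.6018% ≈ 8.60%

8.60%


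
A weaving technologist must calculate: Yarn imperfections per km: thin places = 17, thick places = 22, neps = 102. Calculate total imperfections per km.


Formula: Total = thin places + thick places + neps
Total = 17 + 22 + 102
Total = 141 imperfections/km

141 imperfections/km


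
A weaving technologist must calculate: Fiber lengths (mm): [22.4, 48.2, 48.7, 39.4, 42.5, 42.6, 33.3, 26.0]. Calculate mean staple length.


Formula: Mean = sum of lengths / count
Sum = 22.4 + 48.2 + 48.7 + 39.4 + 42.5 + 42.6 + 33.3 + 26.0
Sum = 303.1 mm
Mean = 303.1 / 8 = 37.89 mm

37.89 mm


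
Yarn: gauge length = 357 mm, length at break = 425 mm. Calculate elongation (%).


Formula: Elongation (%) = ((L_break - L0) / L0) * 100
Step 1: Extension = 425 - 357 = 68 mm
Step 2: Elongation = (68 / 357) * 100
Step 3: Elongation = 0.190476 * 100 = 19.0476% ≈ 19.0%

19.0%


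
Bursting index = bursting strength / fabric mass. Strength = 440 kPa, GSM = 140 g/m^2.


Formula: Bursting Index = Bursting Strength / Fabric GSM
BI = 440 kPa / 140 g/m^2
BI = 3.143 kPa/(g/m^2)

3.143 kPa/(g/m^2)


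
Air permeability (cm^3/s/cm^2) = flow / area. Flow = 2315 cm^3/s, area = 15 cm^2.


Formula: Air Permeability = Airflow / Test Area
AP = 2315 cm^3/s / 15 cm^2
AP = 154.3 cm^3/s/cm^2

154.3 cm^3/s/cm^2


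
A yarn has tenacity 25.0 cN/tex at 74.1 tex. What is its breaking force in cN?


Formula: Breaking force = Tenacity * Linear density
F = 25.0 cN/tex * 74.1 tex
F = 1852.50 cN

1852.50 cN


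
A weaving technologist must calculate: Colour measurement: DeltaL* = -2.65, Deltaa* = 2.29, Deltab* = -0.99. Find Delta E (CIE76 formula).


Formula: Delta E = sqrt(dL*^2 + da*^2 + db*^2)
Step 1: dL*^2 = (-2.65)^2 = 7.0225
Step 2: da*^2 = 2.29^2 = 5.2441
Step 3: db*^2 = (-0.99)^2 = 0.9801
Step 4: Sum = 7.0225 + 5.2441 + 0.9801 = 13.2467
Step 5: Delta E = sqrt(13.2467) = 3.64

3.64 Delta E


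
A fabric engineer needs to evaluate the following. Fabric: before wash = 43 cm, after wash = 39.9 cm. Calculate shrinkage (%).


Formula: Shrinkage% = ((L_before - L_after) / L_before) * 100
Step 1: Shrinkage = 43 - 39.9 = 3.1 cm
Step 2: Shrinkage% = (3.1 / 43) * 100
Step 3: Shrinkage% = 0.072093 * 100 = 7.2093% ≈ 7.2%

7.2%


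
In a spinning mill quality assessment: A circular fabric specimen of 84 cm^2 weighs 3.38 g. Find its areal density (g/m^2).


Formula: GSM = mass_g / area_m2
Step 1: Convert area: 84 cm^2 = 84 / 10000 = 0.0084 m^2
Step 2: GSM = 3.38 g / 0.0084 m^2 = 402.4 g/m^2

402.4 g/m^2


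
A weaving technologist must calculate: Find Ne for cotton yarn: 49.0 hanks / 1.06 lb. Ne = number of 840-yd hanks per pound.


Formula: Ne = hanks / mass_lb
Substituting: Ne = 49.0 / 1.06
Ne = 46.2

46.2 Ne


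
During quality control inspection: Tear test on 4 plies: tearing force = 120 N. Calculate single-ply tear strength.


Formula: Per-ply strength = Total force / Number of plies
Per-ply = 120 N / 4
Per-ply = 30 N

30 N


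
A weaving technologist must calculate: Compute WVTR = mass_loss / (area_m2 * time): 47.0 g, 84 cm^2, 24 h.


Formula: WVTR = mass_loss / (area * time)
Step 1: Convert area: 84 cm^2 = 0.0084 m^2
Step 2: WVTR = 47.0 g / (0.0084 m^2 * 24 h)
Step 3: WVTR = 47.0 / 0.2016 = 233.1 g/m^2/h

233.1 g/m^2/h


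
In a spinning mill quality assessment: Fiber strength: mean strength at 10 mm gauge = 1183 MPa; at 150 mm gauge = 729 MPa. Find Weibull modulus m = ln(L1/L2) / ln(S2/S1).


Formula: m = ln(L1/L2) / ln(S2/S1)
Step 1: ln(L1/L2) = ln(10/150) = -2.70805
Step 2: S2/S1 = 729/1183 = 0.61623
Step 3: ln(S2/S1) = ln(0.61623) = -0.48414
Step 4: m = -2.70805 / -0.48414 = 5.59

5.59 (Weibull m)


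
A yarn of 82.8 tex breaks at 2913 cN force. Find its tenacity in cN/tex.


Formula: Tenacity = Breaking force / Linear density
Tenacity = 2913 cN / 82.8 tex
Tenacity = 35.18 cN/tex

35.18 cN/tex


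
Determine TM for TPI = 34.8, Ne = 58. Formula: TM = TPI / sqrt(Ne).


Formula: TM = TPI / sqrt(Ne)
Step 1: sqrt(Ne) = sqrt(58) = 7.6158
Step 2: TM = 34.8 / 7.6158 = 4.57

4.57 TM


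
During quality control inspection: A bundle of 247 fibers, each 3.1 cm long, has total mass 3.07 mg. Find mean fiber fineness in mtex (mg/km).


Formula: fineness (mtex) = mass (mg) / total length (km) = (mass_mg / total_length_m) * 1000
Step 1: Convert fiber length: 3.1 cm = 0.031 m
Step 2: Total fiber length = 247 * 0.031 = 7.657 m
Step 3: Linear density = 3.07 mg / 7.657 m = 0.4009 mg/m
Step 4: fineness = 0.4009 * 1000 = 400.9 mtex

400.9 mtex


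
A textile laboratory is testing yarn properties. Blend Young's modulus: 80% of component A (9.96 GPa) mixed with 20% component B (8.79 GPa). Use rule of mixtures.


Formula: Blend property = (fraction_A * property_A) + (fraction_B * property_B)
Step 1: Contribution A = 80/100 * 9.96 GPa = 7.968 GPa
Step 2: Contribution B = 20/100 * 8.79 GPa = 1.758 GPa
Step 3: Blend Young's modulus = 7.968 + 1.758 = 9.726 GPa

9.726 GPa


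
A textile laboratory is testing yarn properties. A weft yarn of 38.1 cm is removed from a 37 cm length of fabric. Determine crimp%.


Formula: Crimp% = ((L_yarn - L_fabric) / L_fabric) * 100
Step 1: Extension = 38.1 - 37 = 1.1 cm
Step 2: Crimp% = (1.1 / 37) * 100
Step 3: Crimp% = 0.02973 * 100 = 2.973% ≈ 3.0%

3.0%


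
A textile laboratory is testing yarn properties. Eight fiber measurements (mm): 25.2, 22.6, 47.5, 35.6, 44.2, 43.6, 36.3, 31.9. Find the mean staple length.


Formula: Mean = sum of lengths / count
Sum = 25.2 + 22.6 + 47.5 + 35.6 + 44.2 + 43.6 + 36.3 + 31.9
Sum = 286.9 mm
Mean = 286.9 / 8 = 35.86 mm

35.86 mm


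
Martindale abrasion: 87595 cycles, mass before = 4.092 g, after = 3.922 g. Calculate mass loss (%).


Formula: Mass loss% = ((m_before - m_after) / m_before) * 100
Step 1: Mass loss = 4.092 - 3.922 = 0.17 g
Step 2: Ratio = 0.17 / 4.092 = 0.0415445
Step 3: Mass loss% = 0.0415445 * 100 = 4.15445% ≈ 4.15%

4.15%


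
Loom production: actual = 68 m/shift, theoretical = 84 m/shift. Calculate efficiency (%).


Formula: Efficiency% = (Actual output / Theoretical output) * 100
Efficiency% = (68 / 84) * 100
Efficiency% = 0.809524 * 100 = 80.9524% ≈ 81.0%

81.0%


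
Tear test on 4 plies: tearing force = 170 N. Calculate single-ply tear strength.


Formula: Per-ply strength = Total force / Number of plies
Per-ply = 170 N / 4
Per-ply = 42.5 N

42.5 N


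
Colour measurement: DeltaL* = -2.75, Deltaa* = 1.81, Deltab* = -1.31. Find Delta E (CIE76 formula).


Formula: Delta E = sqrt(dL*^2 + da*^2 + db*^2)
Step 1: dL*^2 = (-2.75)^2 = 7.5625
Step 2: da*^2 = 1.81^2 = 3.2761
Step 3: db*^2 = (-1.31)^2 = 1.7161
Step 4: Sum = 7.5625 + 3.2761 + 1.7161 = 12.5547
Step 5: Delta E = sqrt(12.5547) = 3.54

3.54 Delta E


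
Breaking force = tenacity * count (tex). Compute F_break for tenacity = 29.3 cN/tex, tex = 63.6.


Formula: Breaking force = Tenacity * Linear density
F = 29.3 cN/tex * 63.6 tex
F = 1863.48 cN

1863.48 cN


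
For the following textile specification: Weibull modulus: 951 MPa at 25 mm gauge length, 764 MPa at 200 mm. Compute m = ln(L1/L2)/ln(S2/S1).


Formula: m = ln(L1/L2) / ln(S2/S1)
Step 1: ln(L1/L2) = ln(25/200) = -2.07944
Step 2: S2/S1 = 764/951 = 0.80336
Step 3: ln(S2/S1) = ln(0.80336) = -0.21895
Step 4: m = -2.07944 / -0.21895 = 9.50

9.50 (Weibull m)


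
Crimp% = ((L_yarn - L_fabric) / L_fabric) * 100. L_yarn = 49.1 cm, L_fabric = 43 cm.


Formula: Crimp% = ((L_yarn - L_fabric) / L_fabric) * 100
Step 1: Extension = 49.1 - 43 = 6.1 cm
Step 2: Crimp% = (6.1 / 43) * 100
Step 3: Crimp% = 0.14186 * 100 = 14.186% ≈ 14.2%

14.2%


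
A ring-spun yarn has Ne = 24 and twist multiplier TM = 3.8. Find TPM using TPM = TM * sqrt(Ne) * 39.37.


Formula: TPM = TM * sqrt(Ne) * 39.37
Step 1: sqrt(Ne) = sqrt(24) = 4.899
Step 2: TM * sqrt(Ne) = 3.8 * 4.899 = 18.6162
Step 3: TPM = 18.6162 * 39.37 = 733 twists/m

733 twists/m


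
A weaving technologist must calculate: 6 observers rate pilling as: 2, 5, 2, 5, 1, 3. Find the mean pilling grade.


Formula: Mean = sum / count
Sum = 2 + 5 + 2 + 5 + 1 + 3 = 18
Mean = 18 / 6 = 3.0

3.0


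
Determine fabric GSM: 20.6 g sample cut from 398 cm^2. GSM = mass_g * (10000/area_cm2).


Formula: GSM = mass_g / area_m2
Step 1: Convert area: 398 cm^2 = 398 / 10000 = 0.0398 m^2
Step 2: GSM = 20.6 g / 0.0398 m^2 = 517.6 g/m^2

517.6 g/m^2


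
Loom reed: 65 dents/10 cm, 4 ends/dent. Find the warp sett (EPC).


Formula: EPC = (dents per 10 cm * ends per dent) / 10
Step 1: Total ends per 10 cm = 65 * 4 = 260
Step 2: EPC = 260 / 10 = 26.0 ends/cm

26.0 ends/cm


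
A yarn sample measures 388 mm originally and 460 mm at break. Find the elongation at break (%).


Formula: Elongation (%) = ((L_break - L0) / L0) * 100
Step 1: Extension = 460 - 388 = 72 mm
Step 2: Elongation = (72 / 388) * 100
Step 3: Elongation = 0.185567 * 100 = 18.5567% ≈ 18.6%

18.6%


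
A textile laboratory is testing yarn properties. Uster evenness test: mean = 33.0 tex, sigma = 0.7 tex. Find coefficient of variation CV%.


Formula: CV% = (standard deviation / mean) * 100
Step 1: Ratio = 0.7 / 33.0 = 0.021212
Step 2: CV% = 0.021212 * 100 = 2.1212% ≈ 2.1%

2.1%


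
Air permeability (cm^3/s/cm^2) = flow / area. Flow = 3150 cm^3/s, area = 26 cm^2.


Formula: Air Permeability = Airflow / Test Area
AP = 3150 cm^3/s / 26 cm^2
AP = 121.2 cm^3/s/cm^2

121.2 cm^3/s/cm^2


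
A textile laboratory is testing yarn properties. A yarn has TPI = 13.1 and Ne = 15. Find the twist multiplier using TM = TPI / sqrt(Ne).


Formula: TM = TPI / sqrt(Ne)
Step 1: sqrt(Ne) = sqrt(15) = 3.873
Step 2: TM = 13.1 / 3.873 = 3.38

3.38 TM


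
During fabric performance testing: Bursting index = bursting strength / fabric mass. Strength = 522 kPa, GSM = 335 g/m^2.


Formula: Bursting Index = Bursting Strength / Fabric GSM
BI = 522 kPa / 335 g/m^2
BI = 1.558 kPa/(g/m^2)

1.558 kPa/(g/m^2)


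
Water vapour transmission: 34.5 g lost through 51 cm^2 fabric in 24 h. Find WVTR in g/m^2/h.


Formula: WVTR = mass_loss / (area * time)
Step 1: Convert area: 51 cm^2 = 0.0051 m^2
Step 2: WVTR = 34.5 g / (0.0051 m^2 * 24 h)
Step 3: WVTR = 34.5 / 0.1224 = 281.9 g/m^2/h

281.9 g/m^2/h


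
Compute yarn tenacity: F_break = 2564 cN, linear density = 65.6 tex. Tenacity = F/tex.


Formula: Tenacity = Breaking force / Linear density
Tenacity = 2564 cN / 65.6 tex
Tenacity = 39.09 cN/tex

39.09 cN/tex


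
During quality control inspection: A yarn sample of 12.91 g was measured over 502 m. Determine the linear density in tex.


Formula: Tex = (mass_g / length_m) * 1000
Substituting: Tex = (12.91 / 502) * 1000
Intermediate: 12.91 / 502 = 0.02571713 g/m
Tex = 0.02571713 * 1000 = 25.72 tex

25.72 tex


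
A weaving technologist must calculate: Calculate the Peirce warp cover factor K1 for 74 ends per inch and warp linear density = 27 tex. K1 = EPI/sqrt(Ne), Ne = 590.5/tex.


Formula: K1 = EPI / sqrt(Ne), with Ne = 590.5 / tex_warp
Step 1: Ne = 590.5 / 27 = 21.87
Step 2: sqrt(Ne) = sqrt(21.87) = 4.6765
Step 3: K1 = 74 / 4.6765 = 15.8

15.8


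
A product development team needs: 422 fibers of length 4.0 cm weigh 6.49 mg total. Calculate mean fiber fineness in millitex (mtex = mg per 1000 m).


Formula: fineness (mtex) = mass (mg) / total length (km) = (mass_mg / total_length_m) * 1000
Step 1: Convert fiber length: 4.0 cm = 0.04 m
Step 2: Total fiber length = 422 * 0.04 = 16.88 m
Step 3: Linear density = 6.49 mg / 16.88 m = 0.3845 mg/m
Step 4: fineness = 0.3845 * 1000 = 384.5 mtex

384.5 mtex


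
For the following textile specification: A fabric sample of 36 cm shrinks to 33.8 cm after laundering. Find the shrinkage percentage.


Formula: Shrinkage% = ((L_before - L_after) / L_before) * 100
Step 1: Shrinkage = 36 - 33.8 = 2.2 cm
Step 2: Shrinkage% = (2.2 / 36) * 100
Step 3: Shrinkage% = 0.061111 * 100 = 6.1111% ≈ 6.1%

6.1%


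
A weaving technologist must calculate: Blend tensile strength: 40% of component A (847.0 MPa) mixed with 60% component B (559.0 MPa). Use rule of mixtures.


Formula: Blend property = (fraction_A * property_A) + (fraction_B * property_B)
Step 1: Contribution A = 40/100 * 847.0 MPa = 338.8 MPa
Step 2: Contribution B = 60/100 * 559.0 MPa = 335.4 MPa
Step 3: Blend tensile strength = 338.8 + 335.4 = 674.2 MPa

674.2 MPa


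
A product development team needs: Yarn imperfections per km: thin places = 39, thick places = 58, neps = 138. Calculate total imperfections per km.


Formula: Total = thin places + thick places + neps
Total = 39 + 58 + 138
Total = 235 imperfections/km

235 imperfections/km


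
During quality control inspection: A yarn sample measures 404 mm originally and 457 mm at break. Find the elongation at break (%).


Formula: Elongation (%) = ((L_break - L0) / L0) * 100
Step 1: Extension = 457 - 404 = 53 mm
Step 2: Elongation = (53 / 404) * 100
Step 3: Elongation = 0.131188 * 100 = 13.1188% ≈ 13.1%

13.1%


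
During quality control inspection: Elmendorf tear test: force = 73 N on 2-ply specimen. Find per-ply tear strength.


Formula: Per-ply strength = Total force / Number of plies
Per-ply = 73 N / 2
Per-ply = 36.5 N

36.5 N


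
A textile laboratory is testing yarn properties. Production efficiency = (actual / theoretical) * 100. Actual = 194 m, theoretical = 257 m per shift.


Formula: Efficiency% = (Actual output / Theoretical output) * 100
Efficiency% = (194 / 257) * 100
Efficiency% = 0.754864 * 100 = 75.4864% ≈ 75.5%

75.5%


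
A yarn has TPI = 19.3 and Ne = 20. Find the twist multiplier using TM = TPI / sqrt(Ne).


Formula: TM = TPI / sqrt(Ne)
Step 1: sqrt(Ne) = sqrt(20) = 4.4721
Step 2: TM = 19.3 / 4.4721 = 4.32

4.32 TM


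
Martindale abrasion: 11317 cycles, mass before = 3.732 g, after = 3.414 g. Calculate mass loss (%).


Formula: Mass loss% = ((m_before - m_after) / m_before) * 100
Step 1: Mass loss = 3.732 - 3.414 = 0.318 g
Step 2: Ratio = 0.318 / 3.732 = 0.085209
Step 3: Mass loss% = 0.085209 * 100 = 8.5209% ≈ 8.52%

8.52%


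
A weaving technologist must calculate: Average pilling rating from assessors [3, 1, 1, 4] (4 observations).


Formula: Mean = sum / count
Sum = 3 + 1 + 1 + 4 = 9
Mean = 9 / 4 = 2.3

2.3


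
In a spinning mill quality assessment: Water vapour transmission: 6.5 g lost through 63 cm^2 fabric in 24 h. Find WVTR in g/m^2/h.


Formula: WVTR = mass_loss / (area * time)
Step 1: Convert area: 63 cm^2 = 0.0063 m^2
Step 2: WVTR = 6.5 g / (0.0063 m^2 * 24 h)
Step 3: WVTR = 6.5 / 0.1512 = 43.0 g/m^2/h

43.0 g/m^2/h


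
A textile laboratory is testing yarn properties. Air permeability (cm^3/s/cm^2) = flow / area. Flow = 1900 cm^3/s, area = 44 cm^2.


Formula: Air Permeability = Airflow / Test Area
AP = 1900 cm^3/s / 44 cm^2
AP = 43.2 cm^3/s/cm^2

43.2 cm^3/s/cm^2


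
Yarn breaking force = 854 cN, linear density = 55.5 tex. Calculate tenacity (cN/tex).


Formula: Tenacity = Breaking force / Linear density
Tenacity = 854 cN / 55.5 tex
Tenacity = 15.39 cN/tex

15.39 cN/tex


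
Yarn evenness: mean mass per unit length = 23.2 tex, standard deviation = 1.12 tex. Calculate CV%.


Formula: CV% = (standard deviation / mean) * 100
Step 1: Ratio = 1.12 / 23.2 = 0.048276
Step 2: CV% = 0.048276 * 100 = 4.8276% ≈ 4.8%

4.8%


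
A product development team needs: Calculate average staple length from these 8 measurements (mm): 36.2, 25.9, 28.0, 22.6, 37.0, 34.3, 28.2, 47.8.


Formula: Mean = sum of lengths / count
Sum = 36.2 + 25.9 + 28.0 + 22.6 + 37.0 + 34.3 + 28.2 + 47.8
Sum = 260.0 mm
Mean = 260.0 / 8 = 32.50 mm

32.50 mm


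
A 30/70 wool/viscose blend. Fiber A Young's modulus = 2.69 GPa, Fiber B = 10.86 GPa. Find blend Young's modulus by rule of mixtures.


Formula: Blend property = (fraction_A * property_A) + (fraction_B * property_B)
Step 1: Contribution A = 30/100 * 2.69 GPa = 0.807 GPa
Step 2: Contribution B = 70/100 * 10.86 GPa = 7.602 GPa
Step 3: Blend Young's modulus = 0.807 + 7.602 = 8.409 GPa

8.409 GPa


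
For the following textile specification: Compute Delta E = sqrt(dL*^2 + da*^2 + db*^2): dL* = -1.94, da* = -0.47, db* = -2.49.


Formula: Delta E = sqrt(dL*^2 + da*^2 + db*^2)
Step 1: dL*^2 = (-1.94)^2 = 3.7636
Step 2: da*^2 = (-0.47)^2 = 0.2209
Step 3: db*^2 = (-2.49)^2 = 6.2001
Step 4: Sum = 3.7636 + 0.2209 + 6.2001 = 10.1846
Step 5: Delta E = sqrt(10.1846) = 3.19

3.19 Delta E
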